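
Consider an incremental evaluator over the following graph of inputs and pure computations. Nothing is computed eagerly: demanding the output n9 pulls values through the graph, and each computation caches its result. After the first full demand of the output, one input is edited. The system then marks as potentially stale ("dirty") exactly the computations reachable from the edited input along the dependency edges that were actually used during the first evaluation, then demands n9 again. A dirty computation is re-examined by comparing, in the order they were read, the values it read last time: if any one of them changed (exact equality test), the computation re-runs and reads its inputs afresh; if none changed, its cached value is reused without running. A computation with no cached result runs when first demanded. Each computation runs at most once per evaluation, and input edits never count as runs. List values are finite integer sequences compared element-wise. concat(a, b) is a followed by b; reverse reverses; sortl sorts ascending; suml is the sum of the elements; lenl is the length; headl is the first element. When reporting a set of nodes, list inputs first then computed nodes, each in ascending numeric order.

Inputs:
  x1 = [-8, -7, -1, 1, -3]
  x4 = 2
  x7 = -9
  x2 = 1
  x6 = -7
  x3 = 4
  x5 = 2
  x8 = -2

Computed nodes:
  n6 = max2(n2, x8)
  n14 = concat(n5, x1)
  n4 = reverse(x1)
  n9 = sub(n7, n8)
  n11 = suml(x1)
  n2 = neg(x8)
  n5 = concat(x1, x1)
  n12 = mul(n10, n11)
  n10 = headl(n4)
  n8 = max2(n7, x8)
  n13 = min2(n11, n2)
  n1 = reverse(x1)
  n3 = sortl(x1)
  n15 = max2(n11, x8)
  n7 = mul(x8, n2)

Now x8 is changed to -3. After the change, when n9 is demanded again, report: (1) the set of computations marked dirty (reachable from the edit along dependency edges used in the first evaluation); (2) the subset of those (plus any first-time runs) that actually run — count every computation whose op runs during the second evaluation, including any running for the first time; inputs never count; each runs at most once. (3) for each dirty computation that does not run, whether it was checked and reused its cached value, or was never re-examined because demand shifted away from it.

Initial pass — values computed on the first demand:
  n2 = neg(-2) = 2
  n7 = mul(-2, 2) = -4
  n8 = max2(-4, -2) = -2
  n9 = sub(-4, -2) = -2

Second demand — change propagation:
  n2: re-runs because x8 -2->-3; new result 3.
  n7: re-runs because x8 -2->-3; n2 2->3; new result -9.
  n8: re-runs because n7 -4->-9; x8 -2->-3; new result -3.
  n9: re-runs because n7 -4->-9; n8 -2->-3; new result -6.

Dirty set: n2, n7, n8, n9.
Run set: n2, n7, n8, n9 (4 run).
All dirty computations ended up running.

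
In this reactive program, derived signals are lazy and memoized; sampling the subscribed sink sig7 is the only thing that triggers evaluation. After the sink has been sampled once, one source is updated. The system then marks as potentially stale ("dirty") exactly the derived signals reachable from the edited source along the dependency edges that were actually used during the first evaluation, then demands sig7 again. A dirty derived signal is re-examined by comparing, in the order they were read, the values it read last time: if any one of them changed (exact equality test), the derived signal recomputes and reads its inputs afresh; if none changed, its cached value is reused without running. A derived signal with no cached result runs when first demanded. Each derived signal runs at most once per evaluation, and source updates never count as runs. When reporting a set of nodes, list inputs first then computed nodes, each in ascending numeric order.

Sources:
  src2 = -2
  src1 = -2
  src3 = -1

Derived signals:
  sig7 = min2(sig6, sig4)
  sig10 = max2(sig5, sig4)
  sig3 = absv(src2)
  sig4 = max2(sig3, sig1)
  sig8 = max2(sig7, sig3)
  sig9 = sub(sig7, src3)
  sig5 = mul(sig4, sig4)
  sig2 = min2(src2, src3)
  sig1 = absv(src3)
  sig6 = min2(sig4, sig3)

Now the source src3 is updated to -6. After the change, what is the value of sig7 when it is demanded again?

Demanding sig7 again yields 2.

First demand of the output computes:
  sig1 = absv(-1) = 1
  sig3 = absv(-2) = 2
  sig4 = max2(2, 1) = 2
  sig6 = min2(2, 2) = 2
  sig7 = min2(2, 2) = 2

After the edit, cleaning proceeds:
  sig1: a read changed (src3 -1->-6) — executes, giving 6.
  sig4: a read changed (sig1 1->6) — executes, giving 6.
  sig6: a read changed (sig4 2->6) — executes, giving 2 — identical to its old value.
  sig7: a read changed (sig4 2->6) — executes, giving 2 — identical to its old value.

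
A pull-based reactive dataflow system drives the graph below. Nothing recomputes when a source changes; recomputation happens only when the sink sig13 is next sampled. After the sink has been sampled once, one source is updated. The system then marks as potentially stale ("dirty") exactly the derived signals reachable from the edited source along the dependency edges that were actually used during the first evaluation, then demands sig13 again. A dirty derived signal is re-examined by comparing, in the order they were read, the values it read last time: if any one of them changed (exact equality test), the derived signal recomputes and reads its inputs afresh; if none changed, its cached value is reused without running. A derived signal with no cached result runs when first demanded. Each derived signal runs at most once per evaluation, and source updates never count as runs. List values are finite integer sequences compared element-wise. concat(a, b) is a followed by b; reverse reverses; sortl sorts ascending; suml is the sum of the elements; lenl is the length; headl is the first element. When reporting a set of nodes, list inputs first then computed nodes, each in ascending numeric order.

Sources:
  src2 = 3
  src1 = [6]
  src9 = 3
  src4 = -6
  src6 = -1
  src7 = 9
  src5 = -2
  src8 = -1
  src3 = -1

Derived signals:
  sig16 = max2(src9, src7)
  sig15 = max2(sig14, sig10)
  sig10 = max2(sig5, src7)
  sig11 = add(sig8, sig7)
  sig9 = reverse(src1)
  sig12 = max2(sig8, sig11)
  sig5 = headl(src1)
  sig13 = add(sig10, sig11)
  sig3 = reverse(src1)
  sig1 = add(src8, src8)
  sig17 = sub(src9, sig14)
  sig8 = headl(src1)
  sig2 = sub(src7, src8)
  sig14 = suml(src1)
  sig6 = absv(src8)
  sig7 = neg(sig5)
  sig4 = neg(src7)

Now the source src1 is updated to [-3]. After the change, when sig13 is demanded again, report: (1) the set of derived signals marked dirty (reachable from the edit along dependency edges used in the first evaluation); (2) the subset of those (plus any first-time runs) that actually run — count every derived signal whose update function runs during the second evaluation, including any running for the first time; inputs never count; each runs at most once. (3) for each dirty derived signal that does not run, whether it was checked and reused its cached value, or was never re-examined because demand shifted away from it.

Marked dirty: sig5, sig7, sig8, sig10, sig11, sig13.
Derived signals that run: sig5, sig7, sig8, sig10, sig11 — 5 in total.
Checked but reused from cache: sig13.
Key observation: the cutoff stops propagation at sig13 — its inputs' values are unchanged, so it reuses its cache.

First evaluation (everything demanded from the output):
  sig5 = headl([6]) = 6
  sig7 = neg(6) = -6
  sig8 = headl([6]) = 6
  sig10 = max2(6, 9) = 9
  sig11 = add(6, -6) = 0
  sig13 = add(9, 0) = 9

Propagation after the edit:
  sig5: runs — src1 [6]->[-3]; result -3.
  sig7: runs — sig5 6->-3; result 3.
  sig8: runs — src1 [6]->[-3]; result -3.
  sig10: runs — sig5 6->-3; result 9 (same value as before).
  sig11: runs — sig8 6->-3; sig7 -6->3; result 0 (same value as before).
  sig13: checked — values it read are unchanged (sig10 unchanged, sig11 unchanged); reused cached 9 without running.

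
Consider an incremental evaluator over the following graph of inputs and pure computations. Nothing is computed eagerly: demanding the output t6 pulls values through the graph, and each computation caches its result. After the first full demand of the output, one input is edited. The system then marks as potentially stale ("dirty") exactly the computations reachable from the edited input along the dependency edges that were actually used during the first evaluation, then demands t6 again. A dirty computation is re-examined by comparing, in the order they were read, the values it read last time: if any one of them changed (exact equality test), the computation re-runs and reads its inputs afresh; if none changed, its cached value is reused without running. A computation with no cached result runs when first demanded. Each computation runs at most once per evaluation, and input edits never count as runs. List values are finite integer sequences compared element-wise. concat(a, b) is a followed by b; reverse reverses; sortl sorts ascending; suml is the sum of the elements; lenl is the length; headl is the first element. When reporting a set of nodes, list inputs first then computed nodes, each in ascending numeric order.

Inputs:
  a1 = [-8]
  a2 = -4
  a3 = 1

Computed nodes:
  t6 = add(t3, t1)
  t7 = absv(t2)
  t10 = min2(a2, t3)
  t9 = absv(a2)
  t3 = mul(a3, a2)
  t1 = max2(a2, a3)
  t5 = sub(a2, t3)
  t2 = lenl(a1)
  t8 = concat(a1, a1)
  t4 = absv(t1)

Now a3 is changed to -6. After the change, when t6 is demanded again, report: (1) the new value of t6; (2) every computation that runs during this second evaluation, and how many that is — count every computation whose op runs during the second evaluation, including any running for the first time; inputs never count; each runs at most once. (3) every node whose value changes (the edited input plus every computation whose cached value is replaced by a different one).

t6 now evaluates to 20.
Run set: t1, t3, t6 (3 run).
Changed values: a3, t1, t3, t6.

Initial pass — values computed on the first demand:
  t1 = max2(-4, 1) = 1
  t3 = mul(1, -4) = -4
  t6 = add(-4, 1) = -3

Second demand — change propagation:
  t1: re-runs because a3 1->-6; new result -4.
  t3: re-runs because a3 1->-6; new result 24.
  t6: re-runs because t3 -4->24; t1 1->-4; new result 20.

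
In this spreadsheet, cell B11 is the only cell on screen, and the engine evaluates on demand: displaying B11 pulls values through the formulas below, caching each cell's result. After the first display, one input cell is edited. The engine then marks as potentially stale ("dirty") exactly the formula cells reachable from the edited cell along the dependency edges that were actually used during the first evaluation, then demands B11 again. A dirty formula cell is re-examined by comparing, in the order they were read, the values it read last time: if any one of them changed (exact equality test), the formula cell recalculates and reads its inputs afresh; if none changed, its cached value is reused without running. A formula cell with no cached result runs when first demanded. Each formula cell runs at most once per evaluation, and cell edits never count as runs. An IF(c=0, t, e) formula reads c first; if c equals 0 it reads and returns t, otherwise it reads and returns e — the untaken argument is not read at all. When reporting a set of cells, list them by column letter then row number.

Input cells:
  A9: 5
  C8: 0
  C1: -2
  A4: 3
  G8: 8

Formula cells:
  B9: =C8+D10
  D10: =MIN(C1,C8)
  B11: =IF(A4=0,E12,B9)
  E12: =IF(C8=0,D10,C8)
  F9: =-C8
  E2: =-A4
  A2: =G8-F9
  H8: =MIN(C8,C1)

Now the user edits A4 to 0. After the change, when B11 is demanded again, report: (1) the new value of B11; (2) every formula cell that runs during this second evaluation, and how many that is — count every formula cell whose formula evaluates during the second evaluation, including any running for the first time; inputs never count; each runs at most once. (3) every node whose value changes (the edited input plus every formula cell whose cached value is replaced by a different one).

Initial pass — values computed on the first demand:
  D10 = MIN(-2, 0) = -2
  B9 = 0 + -2 = -2
  B11 = IF(A4=0: A4=3 -> else branch B9) = -2

Second demand — change propagation:
  E12: newly demanded (no cache) — executes and yields -2.
  B11: re-runs because A4 3->0; new result -2 (unchanged).

The important point: the flipped condition pulls in fresh nodes; E12 runs for the first time.

B11 now evaluates to -2.
Run set: B11, E12 (2 run).
Changed values: A4.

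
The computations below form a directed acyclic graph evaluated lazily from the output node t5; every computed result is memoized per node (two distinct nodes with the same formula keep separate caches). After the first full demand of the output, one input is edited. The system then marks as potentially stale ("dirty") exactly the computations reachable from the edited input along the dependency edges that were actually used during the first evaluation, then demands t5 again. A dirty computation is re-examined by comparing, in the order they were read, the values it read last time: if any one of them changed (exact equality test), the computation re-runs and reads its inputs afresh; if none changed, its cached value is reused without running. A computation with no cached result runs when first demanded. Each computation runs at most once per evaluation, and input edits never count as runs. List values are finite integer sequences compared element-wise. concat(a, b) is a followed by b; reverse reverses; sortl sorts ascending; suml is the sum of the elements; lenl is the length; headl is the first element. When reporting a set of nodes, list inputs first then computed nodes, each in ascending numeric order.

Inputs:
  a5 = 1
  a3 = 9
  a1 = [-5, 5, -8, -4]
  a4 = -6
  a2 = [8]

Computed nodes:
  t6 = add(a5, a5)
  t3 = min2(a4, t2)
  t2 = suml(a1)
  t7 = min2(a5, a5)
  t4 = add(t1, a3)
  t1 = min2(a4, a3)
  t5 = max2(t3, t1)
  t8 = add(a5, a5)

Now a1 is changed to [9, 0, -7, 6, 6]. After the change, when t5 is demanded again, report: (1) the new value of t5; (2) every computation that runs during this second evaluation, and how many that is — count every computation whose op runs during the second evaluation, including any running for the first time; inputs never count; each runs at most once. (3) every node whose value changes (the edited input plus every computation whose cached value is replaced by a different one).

Demanding t5 again yields -6.
3 computations run: t2, t3, t5.
The nodes whose values change: a1, t2, t3.

First demand of the output computes:
  t1 = min2(-6, 9) = -6
  t2 = suml([-5, 5, -8, -4]) = -12
  t3 = min2(-6, -12) = -12
  t5 = max2(-12, -6) = -6

After the edit, cleaning proceeds:
  t2: a read changed (a1 [-5, 5, -8, -4]->[9, 0, -7, 6, 6]) — executes, giving 14.
  t3: a read changed (t2 -12->14) — executes, giving -6.
  t5: a read changed (t3 -12->-6) — executes, giving -6 — identical to its old value.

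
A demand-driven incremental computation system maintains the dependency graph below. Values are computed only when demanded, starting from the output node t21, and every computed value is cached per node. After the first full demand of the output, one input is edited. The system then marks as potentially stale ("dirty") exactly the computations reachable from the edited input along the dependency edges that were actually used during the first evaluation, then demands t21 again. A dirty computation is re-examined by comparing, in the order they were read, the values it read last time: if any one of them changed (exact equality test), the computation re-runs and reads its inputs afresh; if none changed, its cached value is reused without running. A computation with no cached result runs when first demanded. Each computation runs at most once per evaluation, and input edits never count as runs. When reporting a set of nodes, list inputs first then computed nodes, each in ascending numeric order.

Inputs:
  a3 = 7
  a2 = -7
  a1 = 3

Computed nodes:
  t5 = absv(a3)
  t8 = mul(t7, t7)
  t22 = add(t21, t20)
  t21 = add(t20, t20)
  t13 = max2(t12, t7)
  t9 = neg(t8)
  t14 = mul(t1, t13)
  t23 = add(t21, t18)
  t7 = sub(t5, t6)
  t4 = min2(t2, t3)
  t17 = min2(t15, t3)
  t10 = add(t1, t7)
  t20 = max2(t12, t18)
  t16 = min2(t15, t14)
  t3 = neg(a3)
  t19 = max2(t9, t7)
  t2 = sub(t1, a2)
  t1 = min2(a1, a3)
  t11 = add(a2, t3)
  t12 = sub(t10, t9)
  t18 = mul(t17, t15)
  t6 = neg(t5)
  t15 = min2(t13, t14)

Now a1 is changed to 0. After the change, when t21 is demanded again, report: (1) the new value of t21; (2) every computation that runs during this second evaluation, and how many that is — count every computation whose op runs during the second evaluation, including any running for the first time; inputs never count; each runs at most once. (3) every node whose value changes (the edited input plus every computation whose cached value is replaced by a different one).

New value of t21: 420.
Computations that run: t1, t10, t12, t13, t14, t15, t17, t18, t20, t21 — 10 in total.
Values that change: a1, t1, t10, t12, t13, t14, t15, t18, t20, t21.

First evaluation (everything demanded from the output):
  t1 = min2(3, 7) = 3
  t3 = neg(7) = -7
  t5 = absv(7) = 7
  t6 = neg(7) = -7
  t7 = sub(7, -7) = 14
  t8 = mul(14, 14) = 196
  t9 = neg(196) = -196
  t10 = add(3, 14) = 17
  t12 = sub(17, -196) = 213
  t13 = max2(213, 14) = 213
  t14 = mul(3, 213) = 639
  t15 = min2(213, 639) = 213
  t17 = min2(213, -7) = -7
  t18 = mul(-7, 213) = -1491
  t20 = max2(213, -1491) = 213
  t21 = add(213, 213) = 426

Propagation after the edit:
  t1: runs — a1 3->0; result 0.
  t10: runs — t1 3->0; result 14.
  t12: runs — t10 17->14; result 210.
  t13: runs — t12 213->210; result 210.
  t14: runs — t1 3->0; t13 213->210; result 0.
  t15: runs — t13 213->210; t14 639->0; result 0.
  t17: runs — t15 213->0; result -7 (same value as before).
  t18: runs — t15 213->0; result 0.
  t20: runs — t12 213->210; t18 -1491->0; result 210.
  t21: runs — t20 213->210; t20 213->210; result 420.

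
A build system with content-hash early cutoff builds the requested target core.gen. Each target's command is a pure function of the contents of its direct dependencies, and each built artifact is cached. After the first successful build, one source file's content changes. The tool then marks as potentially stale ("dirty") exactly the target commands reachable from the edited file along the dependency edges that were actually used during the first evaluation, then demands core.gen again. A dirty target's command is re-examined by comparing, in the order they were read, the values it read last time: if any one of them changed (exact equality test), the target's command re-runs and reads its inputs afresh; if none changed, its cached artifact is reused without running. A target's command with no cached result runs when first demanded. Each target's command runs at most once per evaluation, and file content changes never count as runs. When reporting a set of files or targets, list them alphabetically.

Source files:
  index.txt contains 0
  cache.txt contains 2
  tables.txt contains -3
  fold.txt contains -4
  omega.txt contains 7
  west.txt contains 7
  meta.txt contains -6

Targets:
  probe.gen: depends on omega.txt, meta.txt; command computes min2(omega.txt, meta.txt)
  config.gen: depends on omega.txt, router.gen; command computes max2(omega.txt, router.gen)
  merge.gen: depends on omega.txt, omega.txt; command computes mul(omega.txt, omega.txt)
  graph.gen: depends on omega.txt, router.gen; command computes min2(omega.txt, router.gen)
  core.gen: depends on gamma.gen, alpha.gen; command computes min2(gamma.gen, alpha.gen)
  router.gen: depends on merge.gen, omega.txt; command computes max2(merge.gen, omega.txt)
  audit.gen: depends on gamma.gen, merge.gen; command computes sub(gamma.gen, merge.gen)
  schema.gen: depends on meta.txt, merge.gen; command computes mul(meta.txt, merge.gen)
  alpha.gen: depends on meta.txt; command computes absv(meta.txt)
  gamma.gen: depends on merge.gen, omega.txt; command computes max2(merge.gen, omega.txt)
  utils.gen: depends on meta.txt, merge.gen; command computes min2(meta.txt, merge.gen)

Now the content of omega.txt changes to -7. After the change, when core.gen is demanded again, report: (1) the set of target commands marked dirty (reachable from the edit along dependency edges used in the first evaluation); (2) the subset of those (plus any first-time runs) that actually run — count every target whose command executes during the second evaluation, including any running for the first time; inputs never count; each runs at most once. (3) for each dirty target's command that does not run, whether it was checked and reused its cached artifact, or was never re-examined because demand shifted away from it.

Marked dirty: core.gen, gamma.gen, merge.gen.
Target commands that run: gamma.gen, merge.gen — 2 in total.
Checked but reused from cache: core.gen.
Key observation: the cutoff stops propagation at core.gen — its inputs' values are unchanged, so it reuses its cache.

First evaluation (everything demanded from the output):
  alpha.gen = absv(-6) = 6
  merge.gen = mul(7, 7) = 49
  gamma.gen = max2(49, 7) = 49
  core.gen = min2(49, 6) = 6

Propagation after the edit:
  merge.gen: runs — omega.txt 7->-7; omega.txt 7->-7; result 49 (same value as before).
  gamma.gen: runs — omega.txt 7->-7; result 49 (same value as before).
  core.gen: checked — values it read are unchanged (gamma.gen unchanged, alpha.gen unchanged); reused cached 6 without running.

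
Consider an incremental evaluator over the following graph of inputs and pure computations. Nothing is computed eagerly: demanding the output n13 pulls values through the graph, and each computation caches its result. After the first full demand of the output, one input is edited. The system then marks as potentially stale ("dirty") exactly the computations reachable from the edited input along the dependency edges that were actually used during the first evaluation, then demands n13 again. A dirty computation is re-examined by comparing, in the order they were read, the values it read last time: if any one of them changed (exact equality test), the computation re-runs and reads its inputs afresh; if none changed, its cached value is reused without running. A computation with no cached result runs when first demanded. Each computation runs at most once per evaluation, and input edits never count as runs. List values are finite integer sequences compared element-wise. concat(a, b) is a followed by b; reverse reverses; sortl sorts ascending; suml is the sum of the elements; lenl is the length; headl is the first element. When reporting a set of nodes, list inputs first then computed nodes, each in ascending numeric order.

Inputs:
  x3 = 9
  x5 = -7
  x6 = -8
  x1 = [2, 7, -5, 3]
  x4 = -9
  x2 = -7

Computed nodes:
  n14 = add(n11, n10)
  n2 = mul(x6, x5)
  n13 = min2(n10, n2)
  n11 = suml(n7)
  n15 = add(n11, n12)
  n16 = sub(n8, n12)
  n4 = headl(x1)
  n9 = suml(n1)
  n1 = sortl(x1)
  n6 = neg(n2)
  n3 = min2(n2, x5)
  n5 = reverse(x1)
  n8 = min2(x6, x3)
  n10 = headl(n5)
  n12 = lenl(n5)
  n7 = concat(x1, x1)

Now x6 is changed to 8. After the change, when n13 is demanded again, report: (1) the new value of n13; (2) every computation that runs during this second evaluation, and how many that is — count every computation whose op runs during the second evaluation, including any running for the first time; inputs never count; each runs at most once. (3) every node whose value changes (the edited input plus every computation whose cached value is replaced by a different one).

n13 now evaluates to -56.
Run set: n2, n13 (2 run).
Changed values: x6, n2, n13.

Initial pass — values computed on the first demand:
  n2 = mul(-8, -7) = 56
  n5 = reverse([2, 7, -5, 3]) = [3, -5, 7, 2]
  n10 = headl([3, -5, 7, 2]) = 3
  n13 = min2(3, 56) = 3

Second demand — change propagation:
  n2: re-runs because x6 -8->8; new result -56.
  n13: re-runs because n2 56->-56; new result -56.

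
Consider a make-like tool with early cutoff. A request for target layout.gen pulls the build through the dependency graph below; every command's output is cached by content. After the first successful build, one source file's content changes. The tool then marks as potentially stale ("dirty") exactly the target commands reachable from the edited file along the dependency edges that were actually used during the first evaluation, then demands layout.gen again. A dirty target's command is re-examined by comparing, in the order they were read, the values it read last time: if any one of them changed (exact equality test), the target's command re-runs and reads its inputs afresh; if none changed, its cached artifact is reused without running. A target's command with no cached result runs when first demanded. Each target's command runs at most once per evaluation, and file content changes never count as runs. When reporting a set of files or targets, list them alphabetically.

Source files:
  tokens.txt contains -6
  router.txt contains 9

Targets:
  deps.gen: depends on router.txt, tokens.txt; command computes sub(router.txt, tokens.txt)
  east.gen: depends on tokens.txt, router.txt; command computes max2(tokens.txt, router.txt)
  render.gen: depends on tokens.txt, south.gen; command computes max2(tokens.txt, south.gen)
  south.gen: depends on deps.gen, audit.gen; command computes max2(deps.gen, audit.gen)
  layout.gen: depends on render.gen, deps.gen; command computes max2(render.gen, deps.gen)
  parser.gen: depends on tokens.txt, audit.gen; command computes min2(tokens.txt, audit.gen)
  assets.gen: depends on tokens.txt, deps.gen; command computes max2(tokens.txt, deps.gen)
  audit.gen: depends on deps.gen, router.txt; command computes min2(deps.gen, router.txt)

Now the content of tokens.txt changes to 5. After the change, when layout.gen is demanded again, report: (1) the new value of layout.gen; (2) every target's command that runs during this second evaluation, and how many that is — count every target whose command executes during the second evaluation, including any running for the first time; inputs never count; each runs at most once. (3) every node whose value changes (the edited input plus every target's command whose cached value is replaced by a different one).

Demanding layout.gen again yields 5.
5 target commands run: audit.gen, deps.gen, layout.gen, render.gen, south.gen.
The nodes whose values change: audit.gen, deps.gen, layout.gen, render.gen, south.gen, tokens.txt.

First demand of the output computes:
  deps.gen = sub(9, -6) = 15
  audit.gen = min2(15, 9) = 9
  south.gen = max2(15, 9) = 15
  render.gen = max2(-6, 15) = 15
  layout.gen = max2(15, 15) = 15

After the edit, cleaning proceeds:
  deps.gen: a read changed (tokens.txt -6->5) — executes, giving 4.
  audit.gen: a read changed (deps.gen 15->4) — executes, giving 4.
  south.gen: a read changed (deps.gen 15->4; audit.gen 9->4) — executes, giving 4.
  render.gen: a read changed (tokens.txt -6->5; south.gen 15->4) — executes, giving 5.
  layout.gen: a read changed (render.gen 15->5; deps.gen 15->4) — executes, giving 5.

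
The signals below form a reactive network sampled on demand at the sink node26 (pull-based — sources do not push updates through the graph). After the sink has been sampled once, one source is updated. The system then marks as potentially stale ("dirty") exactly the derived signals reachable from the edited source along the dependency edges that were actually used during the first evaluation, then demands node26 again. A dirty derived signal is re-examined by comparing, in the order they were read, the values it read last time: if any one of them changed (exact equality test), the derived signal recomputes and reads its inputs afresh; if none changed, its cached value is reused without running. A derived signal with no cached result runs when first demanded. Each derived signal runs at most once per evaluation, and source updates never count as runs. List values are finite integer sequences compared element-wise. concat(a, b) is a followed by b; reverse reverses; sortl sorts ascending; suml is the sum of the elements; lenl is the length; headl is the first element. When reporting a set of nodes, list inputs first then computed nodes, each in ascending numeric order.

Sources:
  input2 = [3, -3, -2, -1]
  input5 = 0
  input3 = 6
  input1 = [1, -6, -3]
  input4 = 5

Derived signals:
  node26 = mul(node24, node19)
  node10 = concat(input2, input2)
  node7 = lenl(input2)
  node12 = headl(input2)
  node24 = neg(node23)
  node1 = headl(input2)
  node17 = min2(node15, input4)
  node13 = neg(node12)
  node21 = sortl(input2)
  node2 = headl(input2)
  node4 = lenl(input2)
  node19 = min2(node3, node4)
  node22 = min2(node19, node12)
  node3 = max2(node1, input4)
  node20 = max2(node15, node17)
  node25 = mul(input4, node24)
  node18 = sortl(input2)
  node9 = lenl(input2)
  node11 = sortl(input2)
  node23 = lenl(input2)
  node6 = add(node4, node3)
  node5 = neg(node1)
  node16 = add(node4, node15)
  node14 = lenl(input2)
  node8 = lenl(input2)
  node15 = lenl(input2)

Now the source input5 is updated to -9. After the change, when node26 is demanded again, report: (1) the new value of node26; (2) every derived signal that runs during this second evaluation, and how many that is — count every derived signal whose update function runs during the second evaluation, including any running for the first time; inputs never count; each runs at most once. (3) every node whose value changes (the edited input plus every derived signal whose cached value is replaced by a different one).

node26 now evaluates to -16.
Run set: none (0 run).
Changed values: input5.
The important point: nothing the output needs ever reads input5, so the edit is invisible to it.

Initial pass — values computed on the first demand:
  node1 = headl([3, -3, -2, -1]) = 3
  node3 = max2(3, 5) = 5
  node4 = lenl([3, -3, -2, -1]) = 4
  node19 = min2(5, 4) = 4
  node23 = lenl([3, -3, -2, -1]) = 4
  node24 = neg(4) = -4
  node26 = mul(-4, 4) = -16

Second demand — change propagation:
  no demanded computation ever read input5, so the edit dirties nothing and nothing runs.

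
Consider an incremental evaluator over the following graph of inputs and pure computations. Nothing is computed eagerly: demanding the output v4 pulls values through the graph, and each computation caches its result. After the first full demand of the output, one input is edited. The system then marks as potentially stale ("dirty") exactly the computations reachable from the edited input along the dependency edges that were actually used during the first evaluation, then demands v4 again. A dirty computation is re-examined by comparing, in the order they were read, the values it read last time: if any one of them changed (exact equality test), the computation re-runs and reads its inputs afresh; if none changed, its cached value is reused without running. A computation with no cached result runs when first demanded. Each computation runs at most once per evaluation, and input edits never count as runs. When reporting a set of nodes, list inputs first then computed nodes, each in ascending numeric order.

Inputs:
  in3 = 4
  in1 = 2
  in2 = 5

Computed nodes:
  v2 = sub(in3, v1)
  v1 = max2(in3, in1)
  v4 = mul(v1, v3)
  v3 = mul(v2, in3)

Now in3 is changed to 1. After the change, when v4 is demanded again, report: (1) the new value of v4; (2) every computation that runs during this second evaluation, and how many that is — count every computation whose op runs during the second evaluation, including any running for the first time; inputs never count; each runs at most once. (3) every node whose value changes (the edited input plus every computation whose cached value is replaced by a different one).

v4 now evaluates to -2.
Run set: v1, v2, v3, v4 (4 run).
Changed values: in3, v1, v2, v3, v4.

Initial pass — values computed on the first demand:
  v1 = max2(4, 2) = 4
  v2 = sub(4, 4) = 0
  v3 = mul(0, 4) = 0
  v4 = mul(4, 0) = 0

Second demand — change propagation:
  v1: re-runs because in3 4->1; new result 2.
  v2: re-runs because in3 4->1; v1 4->2; new result -1.
  v3: re-runs because v2 0->-1; in3 4->1; new result -1.
  v4: re-runs because v1 4->2; v3 0->-1; new result -2.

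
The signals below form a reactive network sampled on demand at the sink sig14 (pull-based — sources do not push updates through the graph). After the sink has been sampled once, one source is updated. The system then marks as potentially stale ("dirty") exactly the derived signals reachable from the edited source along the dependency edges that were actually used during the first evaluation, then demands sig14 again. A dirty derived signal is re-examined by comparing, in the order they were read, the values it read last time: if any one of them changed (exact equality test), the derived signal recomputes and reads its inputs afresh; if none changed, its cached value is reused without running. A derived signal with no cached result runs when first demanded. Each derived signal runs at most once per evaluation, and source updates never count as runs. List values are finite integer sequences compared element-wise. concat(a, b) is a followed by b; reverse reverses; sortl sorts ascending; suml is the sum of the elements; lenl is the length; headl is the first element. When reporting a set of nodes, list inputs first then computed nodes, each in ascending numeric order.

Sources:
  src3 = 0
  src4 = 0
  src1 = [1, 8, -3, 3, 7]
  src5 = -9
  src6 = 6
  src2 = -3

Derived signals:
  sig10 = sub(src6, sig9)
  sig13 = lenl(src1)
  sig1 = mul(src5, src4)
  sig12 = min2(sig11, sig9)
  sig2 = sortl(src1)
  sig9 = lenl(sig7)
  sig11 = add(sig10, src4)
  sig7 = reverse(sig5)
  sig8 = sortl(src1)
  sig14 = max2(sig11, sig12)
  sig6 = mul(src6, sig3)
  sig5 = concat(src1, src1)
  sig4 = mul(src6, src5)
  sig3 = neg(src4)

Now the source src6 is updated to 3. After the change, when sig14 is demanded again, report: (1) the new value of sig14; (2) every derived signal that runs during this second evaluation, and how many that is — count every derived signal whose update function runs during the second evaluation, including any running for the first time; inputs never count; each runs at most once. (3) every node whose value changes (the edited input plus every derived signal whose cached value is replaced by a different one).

sig14 now evaluates to -7.
Run set: sig10, sig11, sig12, sig14 (4 run).
Changed values: src6, sig10, sig11, sig12, sig14.

Initial pass — values computed on the first demand:
  sig5 = concat([1, 8, -3, 3, 7], [1, 8, -3, 3, 7]) = [1, 8, -3, 3, 7, 1, 8, -3, 3, 7]
  sig7 = reverse([1, 8, -3, 3, 7, 1, 8, -3, 3, 7]) = [7, 3, -3, 8, 1, 7, 3, -3, 8, 1]
  sig9 = lenl([7, 3, -3, 8, 1, 7, 3, -3, 8, 1]) = 10
  sig10 = sub(6, 10) = -4
  sig11 = add(-4, 0) = -4
  sig12 = min2(-4, 10) = -4
  sig14 = max2(-4, -4) = -4

Second demand — change propagation:
  sig10: re-runs because src6 6->3; new result -7.
  sig11: re-runs because sig10 -4->-7; new result -7.
  sig12: re-runs because sig11 -4->-7; new result -7.
  sig14: re-runs because sig11 -4->-7; sig12 -4->-7; new result -7.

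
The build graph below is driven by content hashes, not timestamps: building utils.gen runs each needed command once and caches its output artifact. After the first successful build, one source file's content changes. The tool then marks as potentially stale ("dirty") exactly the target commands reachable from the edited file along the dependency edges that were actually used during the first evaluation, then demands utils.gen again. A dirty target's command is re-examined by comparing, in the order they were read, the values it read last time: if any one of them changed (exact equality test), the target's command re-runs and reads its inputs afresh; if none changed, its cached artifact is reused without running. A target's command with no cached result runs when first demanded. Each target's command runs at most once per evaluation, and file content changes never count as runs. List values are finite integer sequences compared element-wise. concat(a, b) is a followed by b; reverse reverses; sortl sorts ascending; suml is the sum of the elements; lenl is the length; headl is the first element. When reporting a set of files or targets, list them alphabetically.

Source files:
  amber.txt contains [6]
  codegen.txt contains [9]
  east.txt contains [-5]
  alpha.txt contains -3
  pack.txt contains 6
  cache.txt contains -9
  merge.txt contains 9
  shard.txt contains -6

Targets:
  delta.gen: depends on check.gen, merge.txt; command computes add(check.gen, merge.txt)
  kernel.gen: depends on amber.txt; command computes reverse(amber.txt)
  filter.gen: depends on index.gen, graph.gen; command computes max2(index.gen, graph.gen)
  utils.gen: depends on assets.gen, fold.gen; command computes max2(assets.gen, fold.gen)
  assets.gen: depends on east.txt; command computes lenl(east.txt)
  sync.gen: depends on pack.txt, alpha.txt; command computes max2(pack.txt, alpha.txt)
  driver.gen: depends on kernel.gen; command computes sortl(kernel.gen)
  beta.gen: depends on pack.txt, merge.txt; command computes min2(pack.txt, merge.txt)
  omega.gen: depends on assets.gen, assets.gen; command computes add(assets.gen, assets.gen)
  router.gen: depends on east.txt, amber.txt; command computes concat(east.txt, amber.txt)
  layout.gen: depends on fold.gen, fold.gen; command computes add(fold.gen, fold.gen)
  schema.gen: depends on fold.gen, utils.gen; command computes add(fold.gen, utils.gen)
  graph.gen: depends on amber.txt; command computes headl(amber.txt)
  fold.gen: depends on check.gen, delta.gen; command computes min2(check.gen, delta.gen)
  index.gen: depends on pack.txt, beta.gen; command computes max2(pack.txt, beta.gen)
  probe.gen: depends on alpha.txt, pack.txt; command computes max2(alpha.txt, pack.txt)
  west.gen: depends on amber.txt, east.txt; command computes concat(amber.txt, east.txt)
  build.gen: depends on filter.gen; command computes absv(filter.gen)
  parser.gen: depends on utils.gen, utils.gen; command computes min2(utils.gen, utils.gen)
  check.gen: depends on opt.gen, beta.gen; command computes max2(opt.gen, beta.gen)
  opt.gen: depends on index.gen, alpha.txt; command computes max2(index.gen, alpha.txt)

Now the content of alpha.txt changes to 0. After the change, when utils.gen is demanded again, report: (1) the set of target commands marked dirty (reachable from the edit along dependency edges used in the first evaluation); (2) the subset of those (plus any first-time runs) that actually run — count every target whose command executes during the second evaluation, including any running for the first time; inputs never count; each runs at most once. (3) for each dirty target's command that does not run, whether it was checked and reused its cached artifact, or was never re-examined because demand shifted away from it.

Dirty set: check.gen, delta.gen, fold.gen, opt.gen, utils.gen.
Run set: opt.gen (1 run).
Re-examined without running (cache reused): check.gen, delta.gen, fold.gen, utils.gen.
The important point: opt.gen recomputes to an identical value, and the output ends up unchanged.

Initial pass — values computed on the first demand:
  assets.gen = lenl([-5]) = 1
  beta.gen = min2(6, 9) = 6
  index.gen = max2(6, 6) = 6
  opt.gen = max2(6, -3) = 6
  check.gen = max2(6, 6) = 6
  delta.gen = add(6, 9) = 15
  fold.gen = min2(6, 15) = 6
  utils.gen = max2(1, 6) = 6

Second demand — change propagation:
  opt.gen: re-runs because alpha.txt -3->0; new result 6 (unchanged).
  check.gen: re-examined; everything it read last time is the same (opt.gen unchanged, beta.gen unchanged) — cache 6 kept, no run.
  delta.gen: re-examined; everything it read last time is the same (check.gen unchanged, merge.txt unchanged) — cache 15 kept, no run.
  fold.gen: re-examined; everything it read last time is the same (check.gen unchanged, delta.gen unchanged) — cache 6 kept, no run.
  utils.gen: re-examined; everything it read last time is the same (assets.gen unchanged, fold.gen unchanged) — cache 6 kept, no run.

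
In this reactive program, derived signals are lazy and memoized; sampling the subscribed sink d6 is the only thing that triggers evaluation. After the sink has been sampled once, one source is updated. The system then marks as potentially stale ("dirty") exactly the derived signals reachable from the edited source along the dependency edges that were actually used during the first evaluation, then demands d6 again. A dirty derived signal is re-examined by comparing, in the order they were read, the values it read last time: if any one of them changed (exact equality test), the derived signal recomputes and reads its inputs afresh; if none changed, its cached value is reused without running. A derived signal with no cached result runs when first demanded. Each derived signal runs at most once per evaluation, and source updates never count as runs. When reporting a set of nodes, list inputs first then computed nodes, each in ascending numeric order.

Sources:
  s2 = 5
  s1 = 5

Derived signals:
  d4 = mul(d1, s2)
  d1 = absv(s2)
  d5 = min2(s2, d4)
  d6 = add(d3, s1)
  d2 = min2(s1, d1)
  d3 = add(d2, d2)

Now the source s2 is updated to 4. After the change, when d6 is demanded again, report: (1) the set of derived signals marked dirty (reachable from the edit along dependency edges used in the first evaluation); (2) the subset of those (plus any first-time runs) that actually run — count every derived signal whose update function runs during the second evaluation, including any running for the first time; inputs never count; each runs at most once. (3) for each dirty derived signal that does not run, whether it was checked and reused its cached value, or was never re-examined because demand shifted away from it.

The edit dirties: d1, d2, d3, d6.
4 derived signals run: d1, d2, d3, d6.
No dirty derived signal escaped a run.

First demand of the output computes:
  d1 = absv(5) = 5
  d2 = min2(5, 5) = 5
  d3 = add(5, 5) = 10
  d6 = add(10, 5) = 15

After the edit, cleaning proceeds:
  d1: a read changed (s2 5->4) — executes, giving 4.
  d2: a read changed (d1 5->4) — executes, giving 4.
  d3: a read changed (d2 5->4; d2 5->4) — executes, giving 8.
  d6: a read changed (d3 10->8) — executes, giving 13.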